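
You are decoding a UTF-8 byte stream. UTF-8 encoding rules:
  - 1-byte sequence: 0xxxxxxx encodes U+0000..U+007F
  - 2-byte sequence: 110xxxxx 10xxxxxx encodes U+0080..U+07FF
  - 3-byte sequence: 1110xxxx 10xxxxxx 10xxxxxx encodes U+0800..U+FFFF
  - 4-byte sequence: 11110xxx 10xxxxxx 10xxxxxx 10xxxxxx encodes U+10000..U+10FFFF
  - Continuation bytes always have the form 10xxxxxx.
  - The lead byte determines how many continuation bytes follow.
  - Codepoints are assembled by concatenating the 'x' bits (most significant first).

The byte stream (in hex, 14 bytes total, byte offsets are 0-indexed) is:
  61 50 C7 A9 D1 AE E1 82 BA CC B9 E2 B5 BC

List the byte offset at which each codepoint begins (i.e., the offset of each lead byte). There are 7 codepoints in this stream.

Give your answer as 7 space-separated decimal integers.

Byte[0]=61: 1-byte ASCII. cp=U+0061
Byte[1]=50: 1-byte ASCII. cp=U+0050
Byte[2]=C7: 2-byte lead, need 1 cont bytes. acc=0x7
Byte[3]=A9: continuation. acc=(acc<<6)|0x29=0x1E9
Completed: cp=U+01E9 (starts at byte 2)
Byte[4]=D1: 2-byte lead, need 1 cont bytes. acc=0x11
Byte[5]=AE: continuation. acc=(acc<<6)|0x2E=0x46E
Completed: cp=U+046E (starts at byte 4)
Byte[6]=E1: 3-byte lead, need 2 cont bytes. acc=0x1
Byte[7]=82: continuation. acc=(acc<<6)|0x02=0x42
Byte[8]=BA: continuation. acc=(acc<<6)|0x3A=0x10BA
Completed: cp=U+10BA (starts at byte 6)
Byte[9]=CC: 2-byte lead, need 1 cont bytes. acc=0xC
Byte[10]=B9: continuation. acc=(acc<<6)|0x39=0x339
Completed: cp=U+0339 (starts at byte 9)
Byte[11]=E2: 3-byte lead, need 2 cont bytes. acc=0x2
Byte[12]=B5: continuation. acc=(acc<<6)|0x35=0xB5
Byte[13]=BC: continuation. acc=(acc<<6)|0x3C=0x2D7C
Completed: cp=U+2D7C (starts at byte 11)

Answer: 0 1 2 4 6 9 11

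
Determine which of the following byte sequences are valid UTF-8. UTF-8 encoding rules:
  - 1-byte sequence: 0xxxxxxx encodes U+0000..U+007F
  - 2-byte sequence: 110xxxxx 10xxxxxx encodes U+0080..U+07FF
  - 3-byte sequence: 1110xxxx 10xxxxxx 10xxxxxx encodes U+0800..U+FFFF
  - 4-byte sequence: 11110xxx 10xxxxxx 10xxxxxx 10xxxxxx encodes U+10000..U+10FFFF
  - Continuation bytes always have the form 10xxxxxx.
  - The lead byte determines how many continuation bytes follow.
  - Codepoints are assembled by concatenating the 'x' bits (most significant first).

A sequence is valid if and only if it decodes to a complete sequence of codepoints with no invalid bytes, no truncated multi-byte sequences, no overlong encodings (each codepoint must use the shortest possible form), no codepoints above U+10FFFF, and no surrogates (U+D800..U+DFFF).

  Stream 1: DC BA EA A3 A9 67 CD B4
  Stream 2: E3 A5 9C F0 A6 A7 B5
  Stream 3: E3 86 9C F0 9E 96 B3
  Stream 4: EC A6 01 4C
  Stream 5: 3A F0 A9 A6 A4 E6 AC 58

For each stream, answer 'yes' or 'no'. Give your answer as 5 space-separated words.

Stream 1: decodes cleanly. VALID
Stream 2: decodes cleanly. VALID
Stream 3: decodes cleanly. VALID
Stream 4: error at byte offset 2. INVALID
Stream 5: error at byte offset 7. INVALID

Answer: yes yes yes no no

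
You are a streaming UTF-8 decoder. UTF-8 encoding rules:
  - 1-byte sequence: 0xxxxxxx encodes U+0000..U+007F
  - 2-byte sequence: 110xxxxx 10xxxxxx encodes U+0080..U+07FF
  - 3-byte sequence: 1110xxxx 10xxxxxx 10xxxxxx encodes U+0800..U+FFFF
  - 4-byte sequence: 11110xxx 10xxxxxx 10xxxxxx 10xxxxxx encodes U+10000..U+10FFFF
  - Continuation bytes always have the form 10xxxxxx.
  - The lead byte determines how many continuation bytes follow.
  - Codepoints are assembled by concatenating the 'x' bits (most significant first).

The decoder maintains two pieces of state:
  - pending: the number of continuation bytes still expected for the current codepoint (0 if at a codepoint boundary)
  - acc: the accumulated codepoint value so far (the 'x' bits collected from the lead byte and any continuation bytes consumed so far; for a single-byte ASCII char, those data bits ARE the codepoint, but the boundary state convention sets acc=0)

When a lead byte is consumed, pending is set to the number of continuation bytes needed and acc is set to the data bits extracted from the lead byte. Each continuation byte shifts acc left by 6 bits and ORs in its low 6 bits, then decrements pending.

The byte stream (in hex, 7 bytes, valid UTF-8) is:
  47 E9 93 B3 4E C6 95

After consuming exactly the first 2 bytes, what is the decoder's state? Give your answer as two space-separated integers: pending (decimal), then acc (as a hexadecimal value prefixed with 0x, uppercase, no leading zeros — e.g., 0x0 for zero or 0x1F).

Answer: 2 0x9

Derivation:
Byte[0]=47: 1-byte. pending=0, acc=0x0
Byte[1]=E9: 3-byte lead. pending=2, acc=0x9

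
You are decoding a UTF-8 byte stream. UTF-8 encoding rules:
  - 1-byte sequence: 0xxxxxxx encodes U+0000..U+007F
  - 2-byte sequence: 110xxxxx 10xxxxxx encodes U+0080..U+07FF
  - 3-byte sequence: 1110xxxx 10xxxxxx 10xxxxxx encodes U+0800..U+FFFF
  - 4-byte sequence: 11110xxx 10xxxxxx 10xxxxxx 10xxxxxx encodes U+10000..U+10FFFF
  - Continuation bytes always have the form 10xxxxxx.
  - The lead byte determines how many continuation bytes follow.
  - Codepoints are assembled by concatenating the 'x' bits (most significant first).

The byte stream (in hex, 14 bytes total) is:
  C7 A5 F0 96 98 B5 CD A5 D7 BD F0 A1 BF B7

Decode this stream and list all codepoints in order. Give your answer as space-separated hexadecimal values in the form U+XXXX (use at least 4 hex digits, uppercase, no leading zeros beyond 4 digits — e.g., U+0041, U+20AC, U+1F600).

Byte[0]=C7: 2-byte lead, need 1 cont bytes. acc=0x7
Byte[1]=A5: continuation. acc=(acc<<6)|0x25=0x1E5
Completed: cp=U+01E5 (starts at byte 0)
Byte[2]=F0: 4-byte lead, need 3 cont bytes. acc=0x0
Byte[3]=96: continuation. acc=(acc<<6)|0x16=0x16
Byte[4]=98: continuation. acc=(acc<<6)|0x18=0x598
Byte[5]=B5: continuation. acc=(acc<<6)|0x35=0x16635
Completed: cp=U+16635 (starts at byte 2)
Byte[6]=CD: 2-byte lead, need 1 cont bytes. acc=0xD
Byte[7]=A5: continuation. acc=(acc<<6)|0x25=0x365
Completed: cp=U+0365 (starts at byte 6)
Byte[8]=D7: 2-byte lead, need 1 cont bytes. acc=0x17
Byte[9]=BD: continuation. acc=(acc<<6)|0x3D=0x5FD
Completed: cp=U+05FD (starts at byte 8)
Byte[10]=F0: 4-byte lead, need 3 cont bytes. acc=0x0
Byte[11]=A1: continuation. acc=(acc<<6)|0x21=0x21
Byte[12]=BF: continuation. acc=(acc<<6)|0x3F=0x87F
Byte[13]=B7: continuation. acc=(acc<<6)|0x37=0x21FF7
Completed: cp=U+21FF7 (starts at byte 10)

Answer: U+01E5 U+16635 U+0365 U+05FD U+21FF7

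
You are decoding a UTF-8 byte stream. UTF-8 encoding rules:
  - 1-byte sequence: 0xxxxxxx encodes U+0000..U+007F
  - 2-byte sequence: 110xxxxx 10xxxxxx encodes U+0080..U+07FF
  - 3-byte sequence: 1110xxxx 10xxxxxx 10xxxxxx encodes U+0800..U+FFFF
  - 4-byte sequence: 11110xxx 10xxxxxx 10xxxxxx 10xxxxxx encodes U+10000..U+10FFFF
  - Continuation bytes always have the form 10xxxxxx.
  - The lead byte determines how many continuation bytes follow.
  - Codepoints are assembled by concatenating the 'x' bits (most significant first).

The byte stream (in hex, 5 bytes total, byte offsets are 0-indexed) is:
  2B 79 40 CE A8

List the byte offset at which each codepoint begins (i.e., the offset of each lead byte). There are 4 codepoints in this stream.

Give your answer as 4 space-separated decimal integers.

Byte[0]=2B: 1-byte ASCII. cp=U+002B
Byte[1]=79: 1-byte ASCII. cp=U+0079
Byte[2]=40: 1-byte ASCII. cp=U+0040
Byte[3]=CE: 2-byte lead, need 1 cont bytes. acc=0xE
Byte[4]=A8: continuation. acc=(acc<<6)|0x28=0x3A8
Completed: cp=U+03A8 (starts at byte 3)

Answer: 0 1 2 3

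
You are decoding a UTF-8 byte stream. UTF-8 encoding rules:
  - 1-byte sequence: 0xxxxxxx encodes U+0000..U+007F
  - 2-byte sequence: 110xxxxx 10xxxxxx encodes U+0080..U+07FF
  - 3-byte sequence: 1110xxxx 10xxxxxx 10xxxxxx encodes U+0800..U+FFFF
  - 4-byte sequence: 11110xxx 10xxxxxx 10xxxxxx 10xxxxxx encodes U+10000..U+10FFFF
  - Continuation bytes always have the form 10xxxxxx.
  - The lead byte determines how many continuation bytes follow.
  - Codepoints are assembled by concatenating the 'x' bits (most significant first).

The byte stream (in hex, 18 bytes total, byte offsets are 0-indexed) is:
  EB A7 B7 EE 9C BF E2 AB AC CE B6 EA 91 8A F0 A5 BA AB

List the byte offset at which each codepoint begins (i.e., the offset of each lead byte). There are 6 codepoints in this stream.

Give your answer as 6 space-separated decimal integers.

Byte[0]=EB: 3-byte lead, need 2 cont bytes. acc=0xB
Byte[1]=A7: continuation. acc=(acc<<6)|0x27=0x2E7
Byte[2]=B7: continuation. acc=(acc<<6)|0x37=0xB9F7
Completed: cp=U+B9F7 (starts at byte 0)
Byte[3]=EE: 3-byte lead, need 2 cont bytes. acc=0xE
Byte[4]=9C: continuation. acc=(acc<<6)|0x1C=0x39C
Byte[5]=BF: continuation. acc=(acc<<6)|0x3F=0xE73F
Completed: cp=U+E73F (starts at byte 3)
Byte[6]=E2: 3-byte lead, need 2 cont bytes. acc=0x2
Byte[7]=AB: continuation. acc=(acc<<6)|0x2B=0xAB
Byte[8]=AC: continuation. acc=(acc<<6)|0x2C=0x2AEC
Completed: cp=U+2AEC (starts at byte 6)
Byte[9]=CE: 2-byte lead, need 1 cont bytes. acc=0xE
Byte[10]=B6: continuation. acc=(acc<<6)|0x36=0x3B6
Completed: cp=U+03B6 (starts at byte 9)
Byte[11]=EA: 3-byte lead, need 2 cont bytes. acc=0xA
Byte[12]=91: continuation. acc=(acc<<6)|0x11=0x291
Byte[13]=8A: continuation. acc=(acc<<6)|0x0A=0xA44A
Completed: cp=U+A44A (starts at byte 11)
Byte[14]=F0: 4-byte lead, need 3 cont bytes. acc=0x0
Byte[15]=A5: continuation. acc=(acc<<6)|0x25=0x25
Byte[16]=BA: continuation. acc=(acc<<6)|0x3A=0x97A
Byte[17]=AB: continuation. acc=(acc<<6)|0x2B=0x25EAB
Completed: cp=U+25EAB (starts at byte 14)

Answer: 0 3 6 9 11 14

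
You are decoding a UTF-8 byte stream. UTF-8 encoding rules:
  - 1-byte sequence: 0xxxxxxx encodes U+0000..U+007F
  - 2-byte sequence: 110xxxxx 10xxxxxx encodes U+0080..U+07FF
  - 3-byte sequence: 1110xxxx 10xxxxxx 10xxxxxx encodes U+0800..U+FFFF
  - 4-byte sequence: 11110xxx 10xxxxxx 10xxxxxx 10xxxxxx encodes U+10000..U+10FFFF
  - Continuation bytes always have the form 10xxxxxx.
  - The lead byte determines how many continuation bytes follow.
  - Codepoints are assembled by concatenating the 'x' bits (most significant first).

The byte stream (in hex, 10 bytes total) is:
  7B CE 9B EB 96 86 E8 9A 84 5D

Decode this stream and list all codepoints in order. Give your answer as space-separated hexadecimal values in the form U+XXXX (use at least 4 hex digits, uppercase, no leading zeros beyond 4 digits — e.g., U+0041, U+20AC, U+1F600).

Byte[0]=7B: 1-byte ASCII. cp=U+007B
Byte[1]=CE: 2-byte lead, need 1 cont bytes. acc=0xE
Byte[2]=9B: continuation. acc=(acc<<6)|0x1B=0x39B
Completed: cp=U+039B (starts at byte 1)
Byte[3]=EB: 3-byte lead, need 2 cont bytes. acc=0xB
Byte[4]=96: continuation. acc=(acc<<6)|0x16=0x2D6
Byte[5]=86: continuation. acc=(acc<<6)|0x06=0xB586
Completed: cp=U+B586 (starts at byte 3)
Byte[6]=E8: 3-byte lead, need 2 cont bytes. acc=0x8
Byte[7]=9A: continuation. acc=(acc<<6)|0x1A=0x21A
Byte[8]=84: continuation. acc=(acc<<6)|0x04=0x8684
Completed: cp=U+8684 (starts at byte 6)
Byte[9]=5D: 1-byte ASCII. cp=U+005D

Answer: U+007B U+039B U+B586 U+8684 U+005D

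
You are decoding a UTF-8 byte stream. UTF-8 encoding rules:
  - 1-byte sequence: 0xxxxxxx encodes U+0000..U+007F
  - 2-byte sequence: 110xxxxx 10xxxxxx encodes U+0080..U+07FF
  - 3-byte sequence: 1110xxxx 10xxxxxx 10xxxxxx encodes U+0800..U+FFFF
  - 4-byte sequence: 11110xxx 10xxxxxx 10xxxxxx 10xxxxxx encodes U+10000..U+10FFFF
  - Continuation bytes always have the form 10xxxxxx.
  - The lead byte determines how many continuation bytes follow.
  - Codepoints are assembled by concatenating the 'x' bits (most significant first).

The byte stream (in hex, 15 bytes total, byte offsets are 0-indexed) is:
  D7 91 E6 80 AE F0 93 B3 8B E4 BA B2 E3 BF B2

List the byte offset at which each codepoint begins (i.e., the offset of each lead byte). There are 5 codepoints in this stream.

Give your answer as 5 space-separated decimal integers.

Answer: 0 2 5 9 12

Derivation:
Byte[0]=D7: 2-byte lead, need 1 cont bytes. acc=0x17
Byte[1]=91: continuation. acc=(acc<<6)|0x11=0x5D1
Completed: cp=U+05D1 (starts at byte 0)
Byte[2]=E6: 3-byte lead, need 2 cont bytes. acc=0x6
Byte[3]=80: continuation. acc=(acc<<6)|0x00=0x180
Byte[4]=AE: continuation. acc=(acc<<6)|0x2E=0x602E
Completed: cp=U+602E (starts at byte 2)
Byte[5]=F0: 4-byte lead, need 3 cont bytes. acc=0x0
Byte[6]=93: continuation. acc=(acc<<6)|0x13=0x13
Byte[7]=B3: continuation. acc=(acc<<6)|0x33=0x4F3
Byte[8]=8B: continuation. acc=(acc<<6)|0x0B=0x13CCB
Completed: cp=U+13CCB (starts at byte 5)
Byte[9]=E4: 3-byte lead, need 2 cont bytes. acc=0x4
Byte[10]=BA: continuation. acc=(acc<<6)|0x3A=0x13A
Byte[11]=B2: continuation. acc=(acc<<6)|0x32=0x4EB2
Completed: cp=U+4EB2 (starts at byte 9)
Byte[12]=E3: 3-byte lead, need 2 cont bytes. acc=0x3
Byte[13]=BF: continuation. acc=(acc<<6)|0x3F=0xFF
Byte[14]=B2: continuation. acc=(acc<<6)|0x32=0x3FF2
Completed: cp=U+3FF2 (starts at byte 12)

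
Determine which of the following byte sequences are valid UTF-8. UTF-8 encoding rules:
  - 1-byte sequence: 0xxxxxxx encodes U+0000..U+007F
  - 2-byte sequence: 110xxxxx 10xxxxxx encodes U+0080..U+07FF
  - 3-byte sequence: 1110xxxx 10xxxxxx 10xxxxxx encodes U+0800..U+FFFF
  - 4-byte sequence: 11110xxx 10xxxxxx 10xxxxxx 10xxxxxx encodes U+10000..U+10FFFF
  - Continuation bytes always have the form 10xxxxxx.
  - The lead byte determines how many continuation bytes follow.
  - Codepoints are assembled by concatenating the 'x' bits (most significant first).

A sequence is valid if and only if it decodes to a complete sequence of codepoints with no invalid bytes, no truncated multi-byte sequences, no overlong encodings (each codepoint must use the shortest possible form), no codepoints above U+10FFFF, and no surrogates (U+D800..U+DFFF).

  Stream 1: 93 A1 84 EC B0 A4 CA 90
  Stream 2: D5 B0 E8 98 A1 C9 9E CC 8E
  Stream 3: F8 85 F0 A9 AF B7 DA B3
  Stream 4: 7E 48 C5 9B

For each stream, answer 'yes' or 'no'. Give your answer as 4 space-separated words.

Answer: no yes no yes

Derivation:
Stream 1: error at byte offset 0. INVALID
Stream 2: decodes cleanly. VALID
Stream 3: error at byte offset 0. INVALID
Stream 4: decodes cleanly. VALID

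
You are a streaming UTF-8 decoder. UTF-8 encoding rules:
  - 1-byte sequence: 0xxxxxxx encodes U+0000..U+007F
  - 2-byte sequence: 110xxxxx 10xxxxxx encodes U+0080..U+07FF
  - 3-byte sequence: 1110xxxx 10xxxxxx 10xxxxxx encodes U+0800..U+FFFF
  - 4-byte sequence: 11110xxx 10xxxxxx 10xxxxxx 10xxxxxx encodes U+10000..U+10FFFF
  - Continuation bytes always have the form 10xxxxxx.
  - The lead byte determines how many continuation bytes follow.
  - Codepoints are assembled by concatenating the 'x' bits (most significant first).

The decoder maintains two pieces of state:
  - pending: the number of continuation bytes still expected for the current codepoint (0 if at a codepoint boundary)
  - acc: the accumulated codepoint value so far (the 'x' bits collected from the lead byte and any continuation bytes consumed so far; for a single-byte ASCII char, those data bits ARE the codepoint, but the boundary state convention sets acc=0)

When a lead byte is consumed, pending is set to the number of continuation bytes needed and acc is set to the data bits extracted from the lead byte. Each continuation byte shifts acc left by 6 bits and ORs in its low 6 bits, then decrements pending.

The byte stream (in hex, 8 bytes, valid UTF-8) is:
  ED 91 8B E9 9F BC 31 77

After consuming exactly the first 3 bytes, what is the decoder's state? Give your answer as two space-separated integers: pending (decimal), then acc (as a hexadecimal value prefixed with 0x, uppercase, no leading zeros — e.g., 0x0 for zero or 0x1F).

Byte[0]=ED: 3-byte lead. pending=2, acc=0xD
Byte[1]=91: continuation. acc=(acc<<6)|0x11=0x351, pending=1
Byte[2]=8B: continuation. acc=(acc<<6)|0x0B=0xD44B, pending=0

Answer: 0 0xD44B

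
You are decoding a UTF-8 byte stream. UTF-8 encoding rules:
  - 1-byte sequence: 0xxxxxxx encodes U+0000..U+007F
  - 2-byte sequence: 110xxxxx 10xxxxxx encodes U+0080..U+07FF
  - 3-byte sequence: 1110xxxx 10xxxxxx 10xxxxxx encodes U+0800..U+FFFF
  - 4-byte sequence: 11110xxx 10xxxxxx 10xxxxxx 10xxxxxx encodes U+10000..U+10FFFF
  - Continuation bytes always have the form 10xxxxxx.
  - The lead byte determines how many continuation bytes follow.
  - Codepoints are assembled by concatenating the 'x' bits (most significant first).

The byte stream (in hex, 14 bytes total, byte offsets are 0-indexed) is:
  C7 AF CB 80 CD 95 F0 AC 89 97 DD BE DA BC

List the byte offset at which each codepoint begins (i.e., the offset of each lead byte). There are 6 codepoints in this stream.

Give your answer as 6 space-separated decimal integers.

Answer: 0 2 4 6 10 12

Derivation:
Byte[0]=C7: 2-byte lead, need 1 cont bytes. acc=0x7
Byte[1]=AF: continuation. acc=(acc<<6)|0x2F=0x1EF
Completed: cp=U+01EF (starts at byte 0)
Byte[2]=CB: 2-byte lead, need 1 cont bytes. acc=0xB
Byte[3]=80: continuation. acc=(acc<<6)|0x00=0x2C0
Completed: cp=U+02C0 (starts at byte 2)
Byte[4]=CD: 2-byte lead, need 1 cont bytes. acc=0xD
Byte[5]=95: continuation. acc=(acc<<6)|0x15=0x355
Completed: cp=U+0355 (starts at byte 4)
Byte[6]=F0: 4-byte lead, need 3 cont bytes. acc=0x0
Byte[7]=AC: continuation. acc=(acc<<6)|0x2C=0x2C
Byte[8]=89: continuation. acc=(acc<<6)|0x09=0xB09
Byte[9]=97: continuation. acc=(acc<<6)|0x17=0x2C257
Completed: cp=U+2C257 (starts at byte 6)
Byte[10]=DD: 2-byte lead, need 1 cont bytes. acc=0x1D
Byte[11]=BE: continuation. acc=(acc<<6)|0x3E=0x77E
Completed: cp=U+077E (starts at byte 10)
Byte[12]=DA: 2-byte lead, need 1 cont bytes. acc=0x1A
Byte[13]=BC: continuation. acc=(acc<<6)|0x3C=0x6BC
Completed: cp=U+06BC (starts at byte 12)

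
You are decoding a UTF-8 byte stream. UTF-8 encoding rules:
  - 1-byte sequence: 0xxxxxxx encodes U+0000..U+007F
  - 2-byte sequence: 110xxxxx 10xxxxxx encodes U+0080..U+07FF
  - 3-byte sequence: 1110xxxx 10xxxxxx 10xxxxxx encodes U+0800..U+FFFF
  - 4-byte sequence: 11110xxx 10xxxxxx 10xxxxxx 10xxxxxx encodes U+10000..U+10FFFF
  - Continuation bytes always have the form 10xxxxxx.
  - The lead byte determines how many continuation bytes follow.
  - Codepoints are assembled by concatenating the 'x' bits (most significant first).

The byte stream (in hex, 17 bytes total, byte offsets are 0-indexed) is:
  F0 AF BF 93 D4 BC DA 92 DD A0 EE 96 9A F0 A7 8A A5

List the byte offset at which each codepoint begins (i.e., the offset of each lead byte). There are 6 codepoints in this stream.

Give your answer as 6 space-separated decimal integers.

Byte[0]=F0: 4-byte lead, need 3 cont bytes. acc=0x0
Byte[1]=AF: continuation. acc=(acc<<6)|0x2F=0x2F
Byte[2]=BF: continuation. acc=(acc<<6)|0x3F=0xBFF
Byte[3]=93: continuation. acc=(acc<<6)|0x13=0x2FFD3
Completed: cp=U+2FFD3 (starts at byte 0)
Byte[4]=D4: 2-byte lead, need 1 cont bytes. acc=0x14
Byte[5]=BC: continuation. acc=(acc<<6)|0x3C=0x53C
Completed: cp=U+053C (starts at byte 4)
Byte[6]=DA: 2-byte lead, need 1 cont bytes. acc=0x1A
Byte[7]=92: continuation. acc=(acc<<6)|0x12=0x692
Completed: cp=U+0692 (starts at byte 6)
Byte[8]=DD: 2-byte lead, need 1 cont bytes. acc=0x1D
Byte[9]=A0: continuation. acc=(acc<<6)|0x20=0x760
Completed: cp=U+0760 (starts at byte 8)
Byte[10]=EE: 3-byte lead, need 2 cont bytes. acc=0xE
Byte[11]=96: continuation. acc=(acc<<6)|0x16=0x396
Byte[12]=9A: continuation. acc=(acc<<6)|0x1A=0xE59A
Completed: cp=U+E59A (starts at byte 10)
Byte[13]=F0: 4-byte lead, need 3 cont bytes. acc=0x0
Byte[14]=A7: continuation. acc=(acc<<6)|0x27=0x27
Byte[15]=8A: continuation. acc=(acc<<6)|0x0A=0x9CA
Byte[16]=A5: continuation. acc=(acc<<6)|0x25=0x272A5
Completed: cp=U+272A5 (starts at byte 13)

Answer: 0 4 6 8 10 13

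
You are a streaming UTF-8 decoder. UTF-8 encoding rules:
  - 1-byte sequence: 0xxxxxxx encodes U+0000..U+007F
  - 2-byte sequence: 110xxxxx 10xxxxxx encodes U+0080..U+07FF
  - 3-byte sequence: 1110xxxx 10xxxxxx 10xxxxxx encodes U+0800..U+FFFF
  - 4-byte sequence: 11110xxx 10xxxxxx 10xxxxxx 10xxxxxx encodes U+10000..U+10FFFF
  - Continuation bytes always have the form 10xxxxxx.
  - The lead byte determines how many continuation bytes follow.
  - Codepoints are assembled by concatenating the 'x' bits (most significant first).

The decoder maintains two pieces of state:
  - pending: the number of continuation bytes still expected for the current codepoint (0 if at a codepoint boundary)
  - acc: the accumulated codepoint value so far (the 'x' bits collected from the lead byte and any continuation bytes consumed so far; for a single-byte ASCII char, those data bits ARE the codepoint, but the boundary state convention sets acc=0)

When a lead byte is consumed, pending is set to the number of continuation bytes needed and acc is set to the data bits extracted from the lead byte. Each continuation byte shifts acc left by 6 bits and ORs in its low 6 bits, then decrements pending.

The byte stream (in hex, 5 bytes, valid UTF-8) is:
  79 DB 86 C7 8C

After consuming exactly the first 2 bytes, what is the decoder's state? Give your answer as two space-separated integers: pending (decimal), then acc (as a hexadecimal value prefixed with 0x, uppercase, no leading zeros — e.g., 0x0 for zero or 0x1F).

Answer: 1 0x1B

Derivation:
Byte[0]=79: 1-byte. pending=0, acc=0x0
Byte[1]=DB: 2-byte lead. pending=1, acc=0x1B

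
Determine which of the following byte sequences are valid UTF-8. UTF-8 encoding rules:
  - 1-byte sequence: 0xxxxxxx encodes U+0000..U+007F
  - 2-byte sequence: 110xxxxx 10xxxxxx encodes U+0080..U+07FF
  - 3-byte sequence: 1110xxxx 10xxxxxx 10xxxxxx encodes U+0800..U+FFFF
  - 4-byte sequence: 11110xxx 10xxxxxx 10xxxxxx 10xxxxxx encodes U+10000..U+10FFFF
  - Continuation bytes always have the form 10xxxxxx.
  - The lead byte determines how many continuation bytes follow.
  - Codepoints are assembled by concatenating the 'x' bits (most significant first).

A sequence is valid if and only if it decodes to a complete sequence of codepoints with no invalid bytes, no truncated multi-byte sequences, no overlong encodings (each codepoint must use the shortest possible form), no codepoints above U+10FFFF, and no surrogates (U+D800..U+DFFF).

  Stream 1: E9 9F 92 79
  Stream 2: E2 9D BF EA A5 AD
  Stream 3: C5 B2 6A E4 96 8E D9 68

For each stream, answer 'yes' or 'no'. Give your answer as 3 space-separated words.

Stream 1: decodes cleanly. VALID
Stream 2: decodes cleanly. VALID
Stream 3: error at byte offset 7. INVALID

Answer: yes yes no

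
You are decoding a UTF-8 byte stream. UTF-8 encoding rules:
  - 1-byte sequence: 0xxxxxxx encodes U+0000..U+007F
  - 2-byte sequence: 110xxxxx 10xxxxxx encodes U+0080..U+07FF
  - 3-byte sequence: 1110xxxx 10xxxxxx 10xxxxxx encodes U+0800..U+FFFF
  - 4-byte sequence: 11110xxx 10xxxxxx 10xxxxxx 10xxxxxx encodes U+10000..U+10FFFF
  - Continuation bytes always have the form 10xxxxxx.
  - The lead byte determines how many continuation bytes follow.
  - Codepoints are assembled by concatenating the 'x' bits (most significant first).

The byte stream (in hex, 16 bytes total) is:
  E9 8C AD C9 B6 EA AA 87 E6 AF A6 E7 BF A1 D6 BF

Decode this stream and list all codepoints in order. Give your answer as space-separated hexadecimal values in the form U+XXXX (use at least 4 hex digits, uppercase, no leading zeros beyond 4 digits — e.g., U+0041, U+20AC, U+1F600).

Answer: U+932D U+0276 U+AA87 U+6BE6 U+7FE1 U+05BF

Derivation:
Byte[0]=E9: 3-byte lead, need 2 cont bytes. acc=0x9
Byte[1]=8C: continuation. acc=(acc<<6)|0x0C=0x24C
Byte[2]=AD: continuation. acc=(acc<<6)|0x2D=0x932D
Completed: cp=U+932D (starts at byte 0)
Byte[3]=C9: 2-byte lead, need 1 cont bytes. acc=0x9
Byte[4]=B6: continuation. acc=(acc<<6)|0x36=0x276
Completed: cp=U+0276 (starts at byte 3)
Byte[5]=EA: 3-byte lead, need 2 cont bytes. acc=0xA
Byte[6]=AA: continuation. acc=(acc<<6)|0x2A=0x2AA
Byte[7]=87: continuation. acc=(acc<<6)|0x07=0xAA87
Completed: cp=U+AA87 (starts at byte 5)
Byte[8]=E6: 3-byte lead, need 2 cont bytes. acc=0x6
Byte[9]=AF: continuation. acc=(acc<<6)|0x2F=0x1AF
Byte[10]=A6: continuation. acc=(acc<<6)|0x26=0x6BE6
Completed: cp=U+6BE6 (starts at byte 8)
Byte[11]=E7: 3-byte lead, need 2 cont bytes. acc=0x7
Byte[12]=BF: continuation. acc=(acc<<6)|0x3F=0x1FF
Byte[13]=A1: continuation. acc=(acc<<6)|0x21=0x7FE1
Completed: cp=U+7FE1 (starts at byte 11)
Byte[14]=D6: 2-byte lead, need 1 cont bytes. acc=0x16
Byte[15]=BF: continuation. acc=(acc<<6)|0x3F=0x5BF
Completed: cp=U+05BF (starts at byte 14)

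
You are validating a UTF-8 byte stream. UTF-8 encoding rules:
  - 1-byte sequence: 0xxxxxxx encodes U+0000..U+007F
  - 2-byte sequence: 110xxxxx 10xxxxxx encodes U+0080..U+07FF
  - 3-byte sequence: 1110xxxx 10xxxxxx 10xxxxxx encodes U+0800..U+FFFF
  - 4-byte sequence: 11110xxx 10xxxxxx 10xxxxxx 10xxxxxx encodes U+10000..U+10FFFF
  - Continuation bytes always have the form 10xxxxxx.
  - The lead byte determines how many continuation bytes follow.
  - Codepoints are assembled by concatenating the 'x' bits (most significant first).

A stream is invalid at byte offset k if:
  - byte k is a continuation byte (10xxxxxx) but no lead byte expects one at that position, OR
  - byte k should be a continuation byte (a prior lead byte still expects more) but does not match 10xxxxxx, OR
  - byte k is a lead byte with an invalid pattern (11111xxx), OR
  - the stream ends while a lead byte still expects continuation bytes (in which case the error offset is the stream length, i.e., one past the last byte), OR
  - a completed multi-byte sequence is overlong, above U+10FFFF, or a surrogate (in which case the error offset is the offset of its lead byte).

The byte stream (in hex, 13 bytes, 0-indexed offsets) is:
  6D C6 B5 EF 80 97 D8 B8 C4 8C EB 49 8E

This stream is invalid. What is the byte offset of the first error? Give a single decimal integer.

Answer: 11

Derivation:
Byte[0]=6D: 1-byte ASCII. cp=U+006D
Byte[1]=C6: 2-byte lead, need 1 cont bytes. acc=0x6
Byte[2]=B5: continuation. acc=(acc<<6)|0x35=0x1B5
Completed: cp=U+01B5 (starts at byte 1)
Byte[3]=EF: 3-byte lead, need 2 cont bytes. acc=0xF
Byte[4]=80: continuation. acc=(acc<<6)|0x00=0x3C0
Byte[5]=97: continuation. acc=(acc<<6)|0x17=0xF017
Completed: cp=U+F017 (starts at byte 3)
Byte[6]=D8: 2-byte lead, need 1 cont bytes. acc=0x18
Byte[7]=B8: continuation. acc=(acc<<6)|0x38=0x638
Completed: cp=U+0638 (starts at byte 6)
Byte[8]=C4: 2-byte lead, need 1 cont bytes. acc=0x4
Byte[9]=8C: continuation. acc=(acc<<6)|0x0C=0x10C
Completed: cp=U+010C (starts at byte 8)
Byte[10]=EB: 3-byte lead, need 2 cont bytes. acc=0xB
Byte[11]=49: expected 10xxxxxx continuation. INVALID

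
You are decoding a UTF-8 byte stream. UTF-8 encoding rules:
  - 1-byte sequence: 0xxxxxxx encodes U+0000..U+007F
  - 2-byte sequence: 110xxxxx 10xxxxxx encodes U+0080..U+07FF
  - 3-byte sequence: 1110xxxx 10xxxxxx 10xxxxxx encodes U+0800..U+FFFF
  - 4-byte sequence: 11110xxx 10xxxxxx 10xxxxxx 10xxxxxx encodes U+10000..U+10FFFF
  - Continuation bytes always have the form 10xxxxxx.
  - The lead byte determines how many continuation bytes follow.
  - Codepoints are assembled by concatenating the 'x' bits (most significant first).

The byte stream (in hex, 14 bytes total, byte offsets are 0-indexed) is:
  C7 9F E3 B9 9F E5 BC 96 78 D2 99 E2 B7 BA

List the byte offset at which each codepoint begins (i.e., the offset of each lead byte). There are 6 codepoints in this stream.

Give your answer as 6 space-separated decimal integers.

Byte[0]=C7: 2-byte lead, need 1 cont bytes. acc=0x7
Byte[1]=9F: continuation. acc=(acc<<6)|0x1F=0x1DF
Completed: cp=U+01DF (starts at byte 0)
Byte[2]=E3: 3-byte lead, need 2 cont bytes. acc=0x3
Byte[3]=B9: continuation. acc=(acc<<6)|0x39=0xF9
Byte[4]=9F: continuation. acc=(acc<<6)|0x1F=0x3E5F
Completed: cp=U+3E5F (starts at byte 2)
Byte[5]=E5: 3-byte lead, need 2 cont bytes. acc=0x5
Byte[6]=BC: continuation. acc=(acc<<6)|0x3C=0x17C
Byte[7]=96: continuation. acc=(acc<<6)|0x16=0x5F16
Completed: cp=U+5F16 (starts at byte 5)
Byte[8]=78: 1-byte ASCII. cp=U+0078
Byte[9]=D2: 2-byte lead, need 1 cont bytes. acc=0x12
Byte[10]=99: continuation. acc=(acc<<6)|0x19=0x499
Completed: cp=U+0499 (starts at byte 9)
Byte[11]=E2: 3-byte lead, need 2 cont bytes. acc=0x2
Byte[12]=B7: continuation. acc=(acc<<6)|0x37=0xB7
Byte[13]=BA: continuation. acc=(acc<<6)|0x3A=0x2DFA
Completed: cp=U+2DFA (starts at byte 11)

Answer: 0 2 5 8 9 11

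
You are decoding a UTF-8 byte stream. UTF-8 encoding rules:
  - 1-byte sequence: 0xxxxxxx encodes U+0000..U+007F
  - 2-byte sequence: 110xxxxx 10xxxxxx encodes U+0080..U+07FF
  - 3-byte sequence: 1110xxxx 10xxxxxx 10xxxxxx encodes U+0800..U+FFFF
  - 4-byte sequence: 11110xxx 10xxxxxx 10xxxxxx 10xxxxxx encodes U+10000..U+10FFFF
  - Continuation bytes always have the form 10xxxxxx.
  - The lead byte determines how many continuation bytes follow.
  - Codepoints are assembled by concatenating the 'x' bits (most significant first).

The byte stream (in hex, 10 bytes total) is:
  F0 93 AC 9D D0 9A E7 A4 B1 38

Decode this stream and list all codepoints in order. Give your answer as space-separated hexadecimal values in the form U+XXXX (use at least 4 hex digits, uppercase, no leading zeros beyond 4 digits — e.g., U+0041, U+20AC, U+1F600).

Answer: U+13B1D U+041A U+7931 U+0038

Derivation:
Byte[0]=F0: 4-byte lead, need 3 cont bytes. acc=0x0
Byte[1]=93: continuation. acc=(acc<<6)|0x13=0x13
Byte[2]=AC: continuation. acc=(acc<<6)|0x2C=0x4EC
Byte[3]=9D: continuation. acc=(acc<<6)|0x1D=0x13B1D
Completed: cp=U+13B1D (starts at byte 0)
Byte[4]=D0: 2-byte lead, need 1 cont bytes. acc=0x10
Byte[5]=9A: continuation. acc=(acc<<6)|0x1A=0x41A
Completed: cp=U+041A (starts at byte 4)
Byte[6]=E7: 3-byte lead, need 2 cont bytes. acc=0x7
Byte[7]=A4: continuation. acc=(acc<<6)|0x24=0x1E4
Byte[8]=B1: continuation. acc=(acc<<6)|0x31=0x7931
Completed: cp=U+7931 (starts at byte 6)
Byte[9]=38: 1-byte ASCII. cp=U+0038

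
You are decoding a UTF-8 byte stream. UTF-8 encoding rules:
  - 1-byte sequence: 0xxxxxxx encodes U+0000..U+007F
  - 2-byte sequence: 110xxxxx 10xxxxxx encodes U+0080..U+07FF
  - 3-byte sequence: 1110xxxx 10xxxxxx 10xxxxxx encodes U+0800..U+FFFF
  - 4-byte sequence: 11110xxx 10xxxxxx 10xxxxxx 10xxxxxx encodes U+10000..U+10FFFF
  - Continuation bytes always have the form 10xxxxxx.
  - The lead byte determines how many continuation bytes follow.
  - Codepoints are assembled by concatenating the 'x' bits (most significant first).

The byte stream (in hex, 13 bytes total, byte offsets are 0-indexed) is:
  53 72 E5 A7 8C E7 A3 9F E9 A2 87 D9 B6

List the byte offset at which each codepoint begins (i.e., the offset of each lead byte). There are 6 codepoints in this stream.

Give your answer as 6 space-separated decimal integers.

Answer: 0 1 2 5 8 11

Derivation:
Byte[0]=53: 1-byte ASCII. cp=U+0053
Byte[1]=72: 1-byte ASCII. cp=U+0072
Byte[2]=E5: 3-byte lead, need 2 cont bytes. acc=0x5
Byte[3]=A7: continuation. acc=(acc<<6)|0x27=0x167
Byte[4]=8C: continuation. acc=(acc<<6)|0x0C=0x59CC
Completed: cp=U+59CC (starts at byte 2)
Byte[5]=E7: 3-byte lead, need 2 cont bytes. acc=0x7
Byte[6]=A3: continuation. acc=(acc<<6)|0x23=0x1E3
Byte[7]=9F: continuation. acc=(acc<<6)|0x1F=0x78DF
Completed: cp=U+78DF (starts at byte 5)
Byte[8]=E9: 3-byte lead, need 2 cont bytes. acc=0x9
Byte[9]=A2: continuation. acc=(acc<<6)|0x22=0x262
Byte[10]=87: continuation. acc=(acc<<6)|0x07=0x9887
Completed: cp=U+9887 (starts at byte 8)
Byte[11]=D9: 2-byte lead, need 1 cont bytes. acc=0x19
Byte[12]=B6: continuation. acc=(acc<<6)|0x36=0x676
Completed: cp=U+0676 (starts at byte 11)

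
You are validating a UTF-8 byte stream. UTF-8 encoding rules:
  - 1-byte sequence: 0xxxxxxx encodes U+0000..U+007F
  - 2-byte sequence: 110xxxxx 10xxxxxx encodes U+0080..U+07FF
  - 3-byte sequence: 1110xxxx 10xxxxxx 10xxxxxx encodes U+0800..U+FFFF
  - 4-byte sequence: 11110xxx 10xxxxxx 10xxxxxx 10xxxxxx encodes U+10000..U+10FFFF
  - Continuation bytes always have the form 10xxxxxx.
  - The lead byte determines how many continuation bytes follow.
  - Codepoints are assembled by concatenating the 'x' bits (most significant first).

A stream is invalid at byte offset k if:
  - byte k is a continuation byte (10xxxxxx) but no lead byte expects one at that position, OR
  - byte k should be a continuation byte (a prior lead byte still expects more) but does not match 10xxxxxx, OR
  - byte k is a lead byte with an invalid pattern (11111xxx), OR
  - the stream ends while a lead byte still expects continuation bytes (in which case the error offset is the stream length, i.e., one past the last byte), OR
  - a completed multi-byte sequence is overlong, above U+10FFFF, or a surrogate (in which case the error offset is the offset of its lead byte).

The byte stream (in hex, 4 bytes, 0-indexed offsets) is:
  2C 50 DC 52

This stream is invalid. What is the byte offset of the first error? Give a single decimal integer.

Answer: 3

Derivation:
Byte[0]=2C: 1-byte ASCII. cp=U+002C
Byte[1]=50: 1-byte ASCII. cp=U+0050
Byte[2]=DC: 2-byte lead, need 1 cont bytes. acc=0x1C
Byte[3]=52: expected 10xxxxxx continuation. INVALID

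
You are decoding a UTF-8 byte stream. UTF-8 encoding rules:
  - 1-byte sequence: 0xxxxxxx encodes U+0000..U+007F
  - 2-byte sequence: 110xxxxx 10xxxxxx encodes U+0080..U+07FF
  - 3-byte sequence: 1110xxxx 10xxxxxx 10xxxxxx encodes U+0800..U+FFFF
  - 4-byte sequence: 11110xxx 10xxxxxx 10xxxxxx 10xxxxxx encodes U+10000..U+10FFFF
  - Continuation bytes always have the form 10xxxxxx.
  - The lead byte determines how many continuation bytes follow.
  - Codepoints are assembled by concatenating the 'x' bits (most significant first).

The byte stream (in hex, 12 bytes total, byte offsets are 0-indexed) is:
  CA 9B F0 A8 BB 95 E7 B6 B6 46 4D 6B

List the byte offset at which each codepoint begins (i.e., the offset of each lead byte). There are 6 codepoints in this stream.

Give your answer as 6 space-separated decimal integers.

Answer: 0 2 6 9 10 11

Derivation:
Byte[0]=CA: 2-byte lead, need 1 cont bytes. acc=0xA
Byte[1]=9B: continuation. acc=(acc<<6)|0x1B=0x29B
Completed: cp=U+029B (starts at byte 0)
Byte[2]=F0: 4-byte lead, need 3 cont bytes. acc=0x0
Byte[3]=A8: continuation. acc=(acc<<6)|0x28=0x28
Byte[4]=BB: continuation. acc=(acc<<6)|0x3B=0xA3B
Byte[5]=95: continuation. acc=(acc<<6)|0x15=0x28ED5
Completed: cp=U+28ED5 (starts at byte 2)
Byte[6]=E7: 3-byte lead, need 2 cont bytes. acc=0x7
Byte[7]=B6: continuation. acc=(acc<<6)|0x36=0x1F6
Byte[8]=B6: continuation. acc=(acc<<6)|0x36=0x7DB6
Completed: cp=U+7DB6 (starts at byte 6)
Byte[9]=46: 1-byte ASCII. cp=U+0046
Byte[10]=4D: 1-byte ASCII. cp=U+004D
Byte[11]=6B: 1-byte ASCII. cp=U+006B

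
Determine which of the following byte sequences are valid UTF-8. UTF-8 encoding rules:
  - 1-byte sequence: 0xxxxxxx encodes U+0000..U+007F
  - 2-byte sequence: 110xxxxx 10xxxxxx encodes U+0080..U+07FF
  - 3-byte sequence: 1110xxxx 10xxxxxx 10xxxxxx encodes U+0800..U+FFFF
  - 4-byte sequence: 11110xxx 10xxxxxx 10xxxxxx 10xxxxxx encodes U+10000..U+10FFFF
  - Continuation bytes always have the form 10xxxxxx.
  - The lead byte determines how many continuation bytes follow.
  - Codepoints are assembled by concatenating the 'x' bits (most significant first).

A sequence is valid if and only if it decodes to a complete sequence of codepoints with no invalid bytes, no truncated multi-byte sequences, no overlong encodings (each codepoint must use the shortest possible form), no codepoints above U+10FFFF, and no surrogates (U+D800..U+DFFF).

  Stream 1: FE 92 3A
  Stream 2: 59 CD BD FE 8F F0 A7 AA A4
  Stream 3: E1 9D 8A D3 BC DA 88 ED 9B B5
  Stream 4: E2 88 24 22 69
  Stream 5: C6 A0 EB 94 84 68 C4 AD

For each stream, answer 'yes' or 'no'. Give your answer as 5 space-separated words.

Answer: no no yes no yes

Derivation:
Stream 1: error at byte offset 0. INVALID
Stream 2: error at byte offset 3. INVALID
Stream 3: decodes cleanly. VALID
Stream 4: error at byte offset 2. INVALID
Stream 5: decodes cleanly. VALID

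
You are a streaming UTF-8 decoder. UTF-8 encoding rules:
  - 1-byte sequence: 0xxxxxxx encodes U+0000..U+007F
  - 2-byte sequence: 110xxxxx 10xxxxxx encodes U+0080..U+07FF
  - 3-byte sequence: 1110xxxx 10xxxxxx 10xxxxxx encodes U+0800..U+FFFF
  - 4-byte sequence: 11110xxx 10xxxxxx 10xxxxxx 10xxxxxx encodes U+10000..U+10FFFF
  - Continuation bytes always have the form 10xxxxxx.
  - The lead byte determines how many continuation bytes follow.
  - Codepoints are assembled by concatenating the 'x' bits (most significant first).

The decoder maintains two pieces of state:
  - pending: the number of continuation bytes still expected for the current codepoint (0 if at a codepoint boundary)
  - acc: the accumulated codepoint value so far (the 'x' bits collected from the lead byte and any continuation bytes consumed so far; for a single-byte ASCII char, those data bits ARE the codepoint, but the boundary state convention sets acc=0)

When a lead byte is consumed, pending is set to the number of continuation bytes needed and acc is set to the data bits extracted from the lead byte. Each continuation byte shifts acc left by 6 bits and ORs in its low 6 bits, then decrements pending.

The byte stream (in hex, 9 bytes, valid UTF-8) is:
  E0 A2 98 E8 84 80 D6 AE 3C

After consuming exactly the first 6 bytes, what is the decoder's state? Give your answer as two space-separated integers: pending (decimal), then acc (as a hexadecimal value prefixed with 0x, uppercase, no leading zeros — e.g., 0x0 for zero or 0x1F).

Answer: 0 0x8100

Derivation:
Byte[0]=E0: 3-byte lead. pending=2, acc=0x0
Byte[1]=A2: continuation. acc=(acc<<6)|0x22=0x22, pending=1
Byte[2]=98: continuation. acc=(acc<<6)|0x18=0x898, pending=0
Byte[3]=E8: 3-byte lead. pending=2, acc=0x8
Byte[4]=84: continuation. acc=(acc<<6)|0x04=0x204, pending=1
Byte[5]=80: continuation. acc=(acc<<6)|0x00=0x8100, pending=0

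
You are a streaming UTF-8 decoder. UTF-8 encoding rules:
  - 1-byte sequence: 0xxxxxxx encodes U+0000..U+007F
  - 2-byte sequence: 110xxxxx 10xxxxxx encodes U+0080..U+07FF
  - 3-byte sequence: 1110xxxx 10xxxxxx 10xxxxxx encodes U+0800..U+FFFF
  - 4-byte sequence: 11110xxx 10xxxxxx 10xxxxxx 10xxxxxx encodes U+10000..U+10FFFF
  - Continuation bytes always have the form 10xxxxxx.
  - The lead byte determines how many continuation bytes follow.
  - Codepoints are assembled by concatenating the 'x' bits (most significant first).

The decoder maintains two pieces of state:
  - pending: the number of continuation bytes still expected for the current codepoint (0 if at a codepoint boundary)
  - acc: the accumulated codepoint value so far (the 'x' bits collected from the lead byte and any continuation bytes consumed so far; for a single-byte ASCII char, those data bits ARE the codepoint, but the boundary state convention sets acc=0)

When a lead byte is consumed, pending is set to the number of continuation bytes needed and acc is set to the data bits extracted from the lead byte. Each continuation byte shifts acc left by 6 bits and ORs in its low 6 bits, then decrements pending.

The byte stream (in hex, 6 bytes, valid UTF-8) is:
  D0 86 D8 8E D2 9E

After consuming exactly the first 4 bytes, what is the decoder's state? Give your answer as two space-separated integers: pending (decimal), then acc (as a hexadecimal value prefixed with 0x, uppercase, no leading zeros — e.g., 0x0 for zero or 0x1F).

Byte[0]=D0: 2-byte lead. pending=1, acc=0x10
Byte[1]=86: continuation. acc=(acc<<6)|0x06=0x406, pending=0
Byte[2]=D8: 2-byte lead. pending=1, acc=0x18
Byte[3]=8E: continuation. acc=(acc<<6)|0x0E=0x60E, pending=0

Answer: 0 0x60E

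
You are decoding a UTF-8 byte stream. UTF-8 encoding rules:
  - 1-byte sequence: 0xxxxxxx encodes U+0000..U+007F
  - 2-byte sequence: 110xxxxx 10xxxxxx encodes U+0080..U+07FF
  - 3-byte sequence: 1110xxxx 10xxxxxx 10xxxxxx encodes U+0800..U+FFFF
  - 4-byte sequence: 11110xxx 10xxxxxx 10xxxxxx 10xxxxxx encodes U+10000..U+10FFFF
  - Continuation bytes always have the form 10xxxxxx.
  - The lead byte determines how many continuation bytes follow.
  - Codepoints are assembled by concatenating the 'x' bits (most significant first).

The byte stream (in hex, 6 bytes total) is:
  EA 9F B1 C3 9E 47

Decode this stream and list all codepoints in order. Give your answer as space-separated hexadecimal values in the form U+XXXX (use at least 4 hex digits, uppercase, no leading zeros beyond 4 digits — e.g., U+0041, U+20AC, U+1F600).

Answer: U+A7F1 U+00DE U+0047

Derivation:
Byte[0]=EA: 3-byte lead, need 2 cont bytes. acc=0xA
Byte[1]=9F: continuation. acc=(acc<<6)|0x1F=0x29F
Byte[2]=B1: continuation. acc=(acc<<6)|0x31=0xA7F1
Completed: cp=U+A7F1 (starts at byte 0)
Byte[3]=C3: 2-byte lead, need 1 cont bytes. acc=0x3
Byte[4]=9E: continuation. acc=(acc<<6)|0x1E=0xDE
Completed: cp=U+00DE (starts at byte 3)
Byte[5]=47: 1-byte ASCII. cp=U+0047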